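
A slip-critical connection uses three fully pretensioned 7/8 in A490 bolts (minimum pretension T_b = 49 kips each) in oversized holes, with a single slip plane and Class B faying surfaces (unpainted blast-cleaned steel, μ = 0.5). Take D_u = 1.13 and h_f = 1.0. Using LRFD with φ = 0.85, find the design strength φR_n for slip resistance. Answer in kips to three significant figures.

R_n = μ · D_u · h_f · T_b · n_s · n_b = 0.5 × 1.13 × 1.0 × 49 × 1 × 3 = 83.05 kips.
Design strength φR_n = 0.85 × 83.05 = 70.6 kips.

70.6 kips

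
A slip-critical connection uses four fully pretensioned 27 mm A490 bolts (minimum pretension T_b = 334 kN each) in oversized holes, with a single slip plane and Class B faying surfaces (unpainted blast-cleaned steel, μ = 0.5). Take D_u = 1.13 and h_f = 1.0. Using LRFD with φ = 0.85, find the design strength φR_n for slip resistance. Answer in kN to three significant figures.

R_n = μ · D_u · h_f · T_b · n_s · n_b = 0.5 × 1.13 × 1.0 × 334 × 1 × 4 = 754.8 kN.
Design strength φR_n = 0.85 × 754.8 = 642 kN.

642 kN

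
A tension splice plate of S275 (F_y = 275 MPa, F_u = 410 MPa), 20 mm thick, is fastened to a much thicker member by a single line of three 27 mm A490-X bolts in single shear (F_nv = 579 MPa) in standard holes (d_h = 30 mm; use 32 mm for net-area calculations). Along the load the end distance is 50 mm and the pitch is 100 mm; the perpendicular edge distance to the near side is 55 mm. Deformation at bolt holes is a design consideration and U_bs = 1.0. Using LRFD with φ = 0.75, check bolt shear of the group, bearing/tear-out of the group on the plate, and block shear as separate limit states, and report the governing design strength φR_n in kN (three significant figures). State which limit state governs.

Bolt shear: A_b = π·27²/4 = 572.6 mm²; R_n = 579 × 572.6 × 3 × 1 / 1000 = 994.5 kN → 0.75 × 994.5 = 746 kN.
Bearing: edge l_c = 35, r_n = 344.4 kN; interior l_c = 70, r_n = 531.4 kN; R_n = 344.4 + 2·531.4 = 1407 kN → 1060 kN.
Block shear: A_gv = 5000, A_nv = 3400, A_nt = 780 mm²; R_n = min(0.6F_uA_nv, 0.6F_yA_gv) + U_bs·F_u·A_nt = 1145 kN → 859 kN.
Bolt shear governs: 746 kN.

746 kN (bolt shear governs)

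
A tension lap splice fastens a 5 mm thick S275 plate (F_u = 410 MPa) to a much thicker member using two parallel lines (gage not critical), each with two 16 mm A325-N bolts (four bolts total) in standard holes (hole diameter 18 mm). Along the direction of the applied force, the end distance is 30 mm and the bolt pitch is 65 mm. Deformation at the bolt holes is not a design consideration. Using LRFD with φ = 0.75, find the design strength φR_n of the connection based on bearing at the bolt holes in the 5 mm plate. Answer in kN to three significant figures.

Per bolt r_n = 1.5 l_c t F_u ≤ 3.0 d t F_u; upper limit = 3.0 × 16 × 5 × 410 / 1000 = 98.4 kN.
Edge bolt: l_c = 30 − 18/2 = 21 mm → 1.5 × 21 × 5 × 410 / 1000 = 64.58 → r_n = 64.58 kN.
Interior bolts: l_c = 65 − 18 = 47 mm → 1.5 × 47 × 5 × 410 / 1000 = 144.5 → r_n = 98.4 kN.
R_n = 2 × 64.58 + 2 × 98.4 = 326 kN.
Design strength φR_n = 0.75 × 326 = 244 kN.

244 kN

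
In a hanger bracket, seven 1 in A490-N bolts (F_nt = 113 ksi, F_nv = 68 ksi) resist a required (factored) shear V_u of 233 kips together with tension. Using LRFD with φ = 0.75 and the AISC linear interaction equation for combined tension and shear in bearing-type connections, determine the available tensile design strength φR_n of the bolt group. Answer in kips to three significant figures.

A_b = π·1²/4 = 0.7854 in²; f_rv = 233 / (7 × 0.7854) = 42.38 ksi.
F'_nt = 1.3 F_nt − (F_nt / φF_nv) f_rv = 1.3·113 − (113/(0.75·68))·42.38 = 53 ksi, capped at F_nt → F'_nt = 53 ksi.
R_n = F'_nt · A_b · n = 53 × 0.7854 × 7 = 291.4 kips.
Design strength φR_n = 0.75 × 291.4 = 219 kips.

219 kips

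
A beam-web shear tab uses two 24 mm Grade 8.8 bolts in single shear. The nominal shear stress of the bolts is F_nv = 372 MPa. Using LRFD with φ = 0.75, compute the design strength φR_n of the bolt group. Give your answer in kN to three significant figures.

A_b = π × 24² / 4 = 452.4 mm².
R_n = F_nv · A_b · n · n_s = 372 × 452.4 × 2 × 1 / 1000 = 336.6 kN.
Design strength φR_n = 0.75 × 336.6 = 252 kN.

252 kN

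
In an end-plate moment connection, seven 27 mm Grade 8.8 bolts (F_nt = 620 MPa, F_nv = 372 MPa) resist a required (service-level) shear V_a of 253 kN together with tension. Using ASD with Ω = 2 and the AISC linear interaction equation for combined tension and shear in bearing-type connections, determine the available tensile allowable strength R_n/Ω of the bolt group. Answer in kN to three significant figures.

1190 kN

A_b = π·27²/4 = 572.6 mm²; f_rv = 253 × 1000 / (7 × 572.6) = 63.13 MPa.
F'_nt = 1.3 F_nt − (Ω F_nt / F_nv) f_rv = 1.3·620 − (2·620/372)·63.13 = 595.6 MPa, capped at F_nt → F'_nt = 595.6 MPa.
R_n = F'_nt · A_b · n = 595.6 × 572.6 × 7 / 1000 = 2387 kN.
Allowable strength R_n/Ω = 2387 / 2 = 1190 kN.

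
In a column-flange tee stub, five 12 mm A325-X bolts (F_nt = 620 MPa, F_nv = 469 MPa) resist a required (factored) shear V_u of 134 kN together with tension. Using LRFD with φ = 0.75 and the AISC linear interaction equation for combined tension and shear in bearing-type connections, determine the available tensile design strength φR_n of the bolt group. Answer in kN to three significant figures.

165 kN

A_b = π·12²/4 = 113.1 mm²; f_rv = 134 × 1000 / (5 × 113.1) = 237 MPa.
F'_nt = 1.3 F_nt − (F_nt / φF_nv) f_rv = 1.3·620 − (620/(0.75·469))·237 = 388.3 MPa, capped at F_nt → F'_nt = 388.3 MPa.
R_n = F'_nt · A_b · n = 388.3 × 113.1 × 5 / 1000 = 219.6 kN.
Design strength φR_n = 0.75 × 219.6 = 165 kN.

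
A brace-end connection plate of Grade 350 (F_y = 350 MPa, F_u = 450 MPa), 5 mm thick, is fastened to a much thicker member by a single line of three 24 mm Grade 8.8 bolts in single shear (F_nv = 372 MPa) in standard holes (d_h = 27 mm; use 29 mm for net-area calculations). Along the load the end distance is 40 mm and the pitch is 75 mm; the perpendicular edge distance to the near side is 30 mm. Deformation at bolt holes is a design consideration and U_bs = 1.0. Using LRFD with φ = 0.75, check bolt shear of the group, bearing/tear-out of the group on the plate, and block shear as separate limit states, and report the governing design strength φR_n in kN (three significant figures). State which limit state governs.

145 kN (block shear governs)

Bolt shear: A_b = π·24²/4 = 452.4 mm²; R_n = 372 × 452.4 × 3 × 1 / 1000 = 504.9 kN → 0.75 × 504.9 = 379 kN.
Bearing: edge l_c = 26.5, r_n = 71.55 kN; interior l_c = 48, r_n = 129.6 kN; R_n = 71.55 + 2·129.6 = 330.8 kN → 248 kN.
Block shear: A_gv = 950, A_nv = 587.5, A_nt = 77.5 mm²; R_n = min(0.6F_uA_nv, 0.6F_yA_gv) + U_bs·F_u·A_nt = 193.5 kN → 145 kN.
Block shear governs: 145 kN.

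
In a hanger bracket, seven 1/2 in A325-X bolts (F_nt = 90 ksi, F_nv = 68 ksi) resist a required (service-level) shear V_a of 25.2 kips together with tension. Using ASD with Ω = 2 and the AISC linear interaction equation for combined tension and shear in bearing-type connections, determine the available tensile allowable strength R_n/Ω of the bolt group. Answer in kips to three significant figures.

A_b = π·0.5²/4 = 0.1963 in²; f_rv = 25.2 / (7 × 0.1963) = 18.33 ksi.
F'_nt = 1.3 F_nt − (Ω F_nt / F_nv) f_rv = 1.3·90 − (2·90/68)·18.33 = 68.47 ksi, capped at F_nt → F'_nt = 68.47 ksi.
R_n = F'_nt · A_b · n = 68.47 × 0.1963 × 7 = 94.1 kips.
Allowable strength R_n/Ω = 94.1 / 2 = 47.1 kips.

47.1 kips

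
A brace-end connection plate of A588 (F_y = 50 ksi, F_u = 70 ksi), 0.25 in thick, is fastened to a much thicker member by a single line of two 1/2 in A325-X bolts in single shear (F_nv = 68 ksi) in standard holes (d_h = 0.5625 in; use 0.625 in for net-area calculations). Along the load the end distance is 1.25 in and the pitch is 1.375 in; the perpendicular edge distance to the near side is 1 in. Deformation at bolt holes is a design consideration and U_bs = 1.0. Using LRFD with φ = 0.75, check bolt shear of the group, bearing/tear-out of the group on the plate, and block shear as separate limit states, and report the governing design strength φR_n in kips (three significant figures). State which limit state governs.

20 kips (bolt shear governs)

Bolt shear: A_b = π·0.5²/4 = 0.1963 in²; R_n = 68 × 0.1963 × 2 × 1 = 26.7 kips → 0.75 × 26.7 = 20 kips.
Bearing: edge l_c = 0.9688, r_n = 20.34 kips; interior l_c = 0.8125, r_n = 17.06 kips; R_n = 20.34 + 1·17.06 = 37.41 kips → 28.1 kips.
Block shear: A_gv = 0.6562, A_nv = 0.4219, A_nt = 0.1719 in²; R_n = min(0.6F_uA_nv, 0.6F_yA_gv) + U_bs·F_u·A_nt = 29.75 kips → 22.3 kips.
Bolt shear governs: 20 kips.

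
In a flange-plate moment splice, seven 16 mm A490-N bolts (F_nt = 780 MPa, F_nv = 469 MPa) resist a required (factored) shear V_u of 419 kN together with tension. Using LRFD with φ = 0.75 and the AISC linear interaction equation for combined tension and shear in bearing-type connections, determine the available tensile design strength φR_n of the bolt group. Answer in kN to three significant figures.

A_b = π·16²/4 = 201.1 mm²; f_rv = 419 × 1000 / (7 × 201.1) = 297.7 MPa.
F'_nt = 1.3 F_nt − (F_nt / φF_nv) f_rv = 1.3·780 − (780/(0.75·469))·297.7 = 353.8 MPa, capped at F_nt → F'_nt = 353.8 MPa.
R_n = F'_nt · A_b · n = 353.8 × 201.1 × 7 / 1000 = 498 kN.
Design strength φR_n = 0.75 × 498 = 374 kN.

374 kN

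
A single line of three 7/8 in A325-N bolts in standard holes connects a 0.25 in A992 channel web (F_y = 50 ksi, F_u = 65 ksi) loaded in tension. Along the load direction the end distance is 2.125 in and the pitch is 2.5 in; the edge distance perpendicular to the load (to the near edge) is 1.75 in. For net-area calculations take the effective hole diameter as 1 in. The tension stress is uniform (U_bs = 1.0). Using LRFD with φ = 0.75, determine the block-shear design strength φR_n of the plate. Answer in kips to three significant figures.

Shear plane L_v = 2.125 + 2·2.5 = 7.125 in; A_gv = 7.125 × 0.25 = 1.781 in².
A_nv = (7.125 − 2.5·1) × 0.25 = 1.156 in².
A_nt = (1.75 − 0.5·1) × 0.25 = 0.3125 in².
0.6 F_u A_nv = 45.09 kips; 0.6 F_y A_gv = 53.44 kips → shear rupture governs the shear term.
R_n = 45.09 + 1.0 × 65 × 0.3125 = 65.41 kips.
Design strength φR_n = 0.75 × 65.41 = 49.1 kips.

49.1 kips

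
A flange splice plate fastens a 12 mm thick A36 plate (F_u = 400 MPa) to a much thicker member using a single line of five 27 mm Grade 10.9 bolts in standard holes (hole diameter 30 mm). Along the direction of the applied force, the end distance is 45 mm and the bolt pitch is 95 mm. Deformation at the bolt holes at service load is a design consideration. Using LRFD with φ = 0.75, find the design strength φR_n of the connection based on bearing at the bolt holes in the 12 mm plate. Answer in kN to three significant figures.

Per bolt r_n = 1.2 l_c t F_u ≤ 2.4 d t F_u; upper limit = 2.4 × 27 × 12 × 400 / 1000 = 311 kN.
Edge bolt: l_c = 45 − 30/2 = 30 mm → 1.2 × 30 × 12 × 400 / 1000 = 172.8 → r_n = 172.8 kN.
Interior bolts: l_c = 95 − 30 = 65 mm → 1.2 × 65 × 12 × 400 / 1000 = 374.4 → r_n = 311 kN.
R_n = 1 × 172.8 + 4 × 311 = 1417 kN.
Design strength φR_n = 0.75 × 1417 = 1060 kN.

1060 kN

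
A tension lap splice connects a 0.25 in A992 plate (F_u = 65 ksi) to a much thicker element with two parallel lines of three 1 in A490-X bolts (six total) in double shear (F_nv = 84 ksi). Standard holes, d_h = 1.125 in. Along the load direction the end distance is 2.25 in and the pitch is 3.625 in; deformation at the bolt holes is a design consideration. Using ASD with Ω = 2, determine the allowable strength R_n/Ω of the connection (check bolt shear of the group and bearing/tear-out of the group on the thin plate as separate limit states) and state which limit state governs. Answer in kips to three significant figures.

Bolt shear: A_b = π·1²/4 = 0.7854 in²; R_n = 84 × 0.7854 × 6 × 2 = 791.7 kips → 791.7 / 2 = 396 kips.
Bearing (1.2 l_c t F_u ≤ 2.4 d t F_u): upper limit = 2.4·1·0.25·65 = 39 kips.
  Edge l_c = 2.25 − 1.125/2 = 1.688 → r_n = 32.91 kips; interior l_c = 3.625 − 1.125 = 2.5 → r_n = 39 kips.
  R_n,bearing = 2·32.91 + 4·39 = 221.8 kips → 221.8 / 2 = 111 kips.
Bearing governs: 111 kips.

111 kips (bearing governs)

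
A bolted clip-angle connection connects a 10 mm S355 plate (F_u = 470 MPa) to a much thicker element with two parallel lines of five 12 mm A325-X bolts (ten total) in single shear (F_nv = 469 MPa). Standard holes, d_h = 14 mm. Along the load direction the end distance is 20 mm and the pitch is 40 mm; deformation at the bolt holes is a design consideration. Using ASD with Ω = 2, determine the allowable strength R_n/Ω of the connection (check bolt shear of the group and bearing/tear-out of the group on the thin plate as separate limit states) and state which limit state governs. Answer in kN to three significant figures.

Bolt shear: A_b = π·12²/4 = 113.1 mm²; R_n = 469 × 113.1 × 10 × 1 / 1000 = 530.4 kN → 530.4 / 2 = 265 kN.
Bearing (1.2 l_c t F_u ≤ 2.4 d t F_u): upper limit = 2.4·12·10·470 / 1000 = 135.4 kN.
  Edge l_c = 20 − 14/2 = 13 → r_n = 73.32 kN; interior l_c = 40 − 14 = 26 → r_n = 135.4 kN.
  R_n,bearing = 2·73.32 + 8·135.4 = 1230 kN → 1230 / 2 = 615 kN.
Bolt shear governs: 265 kN.

265 kN (bolt shear governs)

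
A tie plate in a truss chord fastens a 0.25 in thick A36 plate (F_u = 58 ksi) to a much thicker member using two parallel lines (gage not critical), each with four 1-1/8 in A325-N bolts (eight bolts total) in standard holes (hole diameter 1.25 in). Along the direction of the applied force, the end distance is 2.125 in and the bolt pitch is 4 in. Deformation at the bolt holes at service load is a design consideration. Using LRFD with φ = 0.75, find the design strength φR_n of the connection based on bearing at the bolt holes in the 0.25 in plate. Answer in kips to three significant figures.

215 kips

Per bolt r_n = 1.2 l_c t F_u ≤ 2.4 d t F_u; upper limit = 2.4 × 1.125 × 0.25 × 58 = 39.15 kips.
Edge bolt: l_c = 2.125 − 1.25/2 = 1.5 in → 1.2 × 1.5 × 0.25 × 58 = 26.1 → r_n = 26.1 kips.
Interior bolts: l_c = 4 − 1.25 = 2.75 in → 1.2 × 2.75 × 0.25 × 58 = 47.85 → r_n = 39.15 kips.
R_n = 2 × 26.1 + 6 × 39.15 = 287.1 kips.
Design strength φR_n = 0.75 × 287.1 = 215 kips.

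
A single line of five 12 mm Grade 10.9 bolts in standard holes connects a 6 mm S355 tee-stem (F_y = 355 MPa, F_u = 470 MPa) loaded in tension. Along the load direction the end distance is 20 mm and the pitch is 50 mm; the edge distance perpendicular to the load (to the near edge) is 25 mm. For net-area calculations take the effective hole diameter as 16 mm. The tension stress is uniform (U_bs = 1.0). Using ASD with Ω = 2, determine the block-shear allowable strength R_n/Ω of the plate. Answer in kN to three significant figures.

149 kN

Shear plane L_v = 20 + 4·50 = 220 mm; A_gv = 220 × 6 = 1320 mm².
A_nv = (220 − 4.5·16) × 6 = 888 mm².
A_nt = (25 − 0.5·16) × 6 = 102 mm².
0.6 F_u A_nv = 250.4 kN; 0.6 F_y A_gv = 281.2 kN → shear rupture governs the shear term.
R_n = 250.4 + 1.0 × 470 × 102 / 1000 = 298.4 kN.
Allowable strength R_n/Ω = 298.4 / 2 = 149 kN.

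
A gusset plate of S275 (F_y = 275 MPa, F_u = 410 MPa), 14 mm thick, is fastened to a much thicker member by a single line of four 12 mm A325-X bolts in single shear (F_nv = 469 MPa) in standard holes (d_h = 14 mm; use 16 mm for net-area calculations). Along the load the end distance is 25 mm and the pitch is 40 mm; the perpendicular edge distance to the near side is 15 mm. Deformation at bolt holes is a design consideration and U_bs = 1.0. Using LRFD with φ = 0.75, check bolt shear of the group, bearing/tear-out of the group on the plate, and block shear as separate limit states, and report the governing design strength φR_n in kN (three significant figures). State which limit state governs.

159 kN (bolt shear governs)

Bolt shear: A_b = π·12²/4 = 113.1 mm²; R_n = 469 × 113.1 × 4 × 1 / 1000 = 212.2 kN → 0.75 × 212.2 = 159 kN.
Bearing: edge l_c = 18, r_n = 124 kN; interior l_c = 26, r_n = 165.3 kN; R_n = 124 + 3·165.3 = 619.9 kN → 465 kN.
Block shear: A_gv = 2030, A_nv = 1246, A_nt = 98 mm²; R_n = min(0.6F_uA_nv, 0.6F_yA_gv) + U_bs·F_u·A_nt = 346.7 kN → 260 kN.
Bolt shear governs: 159 kN.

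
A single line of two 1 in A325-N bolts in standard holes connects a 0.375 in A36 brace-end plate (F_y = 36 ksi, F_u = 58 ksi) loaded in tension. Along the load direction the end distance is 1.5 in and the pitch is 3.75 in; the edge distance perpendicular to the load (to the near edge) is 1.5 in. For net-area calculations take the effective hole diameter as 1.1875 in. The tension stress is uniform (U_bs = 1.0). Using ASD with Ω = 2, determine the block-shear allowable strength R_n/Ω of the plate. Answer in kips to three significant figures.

31.1 kips

Shear plane L_v = 1.5 + 1·3.75 = 5.25 in; A_gv = 5.25 × 0.375 = 1.969 in².
A_nv = (5.25 − 1.5·1.1875) × 0.375 = 1.301 in².
A_nt = (1.5 − 0.5·1.1875) × 0.375 = 0.3398 in².
0.6 F_u A_nv = 45.27 kips; 0.6 F_y A_gv = 42.52 kips → shear yielding governs the shear term.
R_n = 42.52 + 1.0 × 58 × 0.3398 = 62.24 kips.
Allowable strength R_n/Ω = 62.24 / 2 = 31.1 kips.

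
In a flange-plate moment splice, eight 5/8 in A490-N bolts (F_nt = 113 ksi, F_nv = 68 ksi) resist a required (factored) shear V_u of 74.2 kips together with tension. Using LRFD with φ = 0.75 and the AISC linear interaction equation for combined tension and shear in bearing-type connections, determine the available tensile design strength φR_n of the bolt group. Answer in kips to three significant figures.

147 kips

A_b = π·0.625²/4 = 0.3068 in²; f_rv = 74.2 / (8 × 0.3068) = 30.23 ksi.
F'_nt = 1.3 F_nt − (F_nt / φF_nv) f_rv = 1.3·113 − (113/(0.75·68))·30.23 = 79.92 ksi, capped at F_nt → F'_nt = 79.92 ksi.
R_n = F'_nt · A_b · n = 79.92 × 0.3068 × 8 = 196.1 kips.
Design strength φR_n = 0.75 × 196.1 = 147 kips.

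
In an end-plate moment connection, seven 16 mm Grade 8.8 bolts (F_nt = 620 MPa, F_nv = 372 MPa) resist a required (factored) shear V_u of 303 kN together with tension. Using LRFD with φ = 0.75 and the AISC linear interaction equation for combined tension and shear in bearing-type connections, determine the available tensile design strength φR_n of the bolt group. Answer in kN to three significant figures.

A_b = π·16²/4 = 201.1 mm²; f_rv = 303 × 1000 / (7 × 201.1) = 215.3 MPa.
F'_nt = 1.3 F_nt − (F_nt / φF_nv) f_rv = 1.3·620 − (620/(0.75·372))·215.3 = 327.6 MPa, capped at F_nt → F'_nt = 327.6 MPa.
R_n = F'_nt · A_b · n = 327.6 × 201.1 × 7 / 1000 = 461.1 kN.
Design strength φR_n = 0.75 × 461.1 = 346 kN.

346 kN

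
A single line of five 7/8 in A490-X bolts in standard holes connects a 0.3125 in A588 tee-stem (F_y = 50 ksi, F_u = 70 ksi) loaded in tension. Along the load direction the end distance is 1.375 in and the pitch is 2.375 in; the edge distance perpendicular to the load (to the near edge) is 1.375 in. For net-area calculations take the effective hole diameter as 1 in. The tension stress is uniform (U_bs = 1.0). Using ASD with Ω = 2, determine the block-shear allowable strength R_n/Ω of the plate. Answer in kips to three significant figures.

51.4 kips

Shear plane L_v = 1.375 + 4·2.375 = 10.88 in; A_gv = 10.88 × 0.3125 = 3.398 in².
A_nv = (10.88 − 4.5·1) × 0.3125 = 1.992 in².
A_nt = (1.375 − 0.5·1) × 0.3125 = 0.2734 in².
0.6 F_u A_nv = 83.67 kips; 0.6 F_y A_gv = 102 kips → shear rupture governs the shear term.
R_n = 83.67 + 1.0 × 70 × 0.2734 = 102.8 kips.
Allowable strength R_n/Ω = 102.8 / 2 = 51.4 kips.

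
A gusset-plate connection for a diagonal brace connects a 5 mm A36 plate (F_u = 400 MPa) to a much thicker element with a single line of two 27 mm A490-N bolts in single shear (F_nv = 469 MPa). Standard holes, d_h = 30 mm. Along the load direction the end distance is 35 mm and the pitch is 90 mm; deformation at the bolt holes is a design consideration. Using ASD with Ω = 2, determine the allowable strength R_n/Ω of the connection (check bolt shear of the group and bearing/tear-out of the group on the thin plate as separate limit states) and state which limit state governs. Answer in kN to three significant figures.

Bolt shear: A_b = π·27²/4 = 572.6 mm²; R_n = 469 × 572.6 × 2 × 1 / 1000 = 537.1 kN → 537.1 / 2 = 269 kN.
Bearing (1.2 l_c t F_u ≤ 2.4 d t F_u): upper limit = 2.4·27·5·400 / 1000 = 129.6 kN.
  Edge l_c = 35 − 30/2 = 20 → r_n = 48 kN; interior l_c = 90 − 30 = 60 → r_n = 129.6 kN.
  R_n,bearing = 1·48 + 1·129.6 = 177.6 kN → 177.6 / 2 = 88.8 kN.
Bearing governs: 88.8 kN.

88.8 kN (bearing governs)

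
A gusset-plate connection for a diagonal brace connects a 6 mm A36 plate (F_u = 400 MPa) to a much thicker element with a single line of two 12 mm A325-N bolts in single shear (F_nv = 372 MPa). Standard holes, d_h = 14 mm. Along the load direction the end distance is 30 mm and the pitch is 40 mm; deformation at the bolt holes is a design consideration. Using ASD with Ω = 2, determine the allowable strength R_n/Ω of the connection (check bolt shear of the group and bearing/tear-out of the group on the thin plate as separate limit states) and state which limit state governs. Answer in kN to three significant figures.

Bolt shear: A_b = π·12²/4 = 113.1 mm²; R_n = 372 × 113.1 × 2 × 1 / 1000 = 84.14 kN → 84.14 / 2 = 42.1 kN.
Bearing (1.2 l_c t F_u ≤ 2.4 d t F_u): upper limit = 2.4·12·6·400 / 1000 = 69.12 kN.
  Edge l_c = 30 − 14/2 = 23 → r_n = 66.24 kN; interior l_c = 40 − 14 = 26 → r_n = 69.12 kN.
  R_n,bearing = 1·66.24 + 1·69.12 = 135.4 kN → 135.4 / 2 = 67.7 kN.
Bolt shear governs: 42.1 kN.

42.1 kN (bolt shear governs)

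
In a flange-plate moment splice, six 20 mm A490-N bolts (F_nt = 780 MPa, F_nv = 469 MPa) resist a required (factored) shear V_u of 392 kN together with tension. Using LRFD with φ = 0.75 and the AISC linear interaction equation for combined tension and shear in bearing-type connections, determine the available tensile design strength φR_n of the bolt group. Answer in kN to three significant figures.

782 kN

A_b = π·20²/4 = 314.2 mm²; f_rv = 392 × 1000 / (6 × 314.2) = 208 MPa.
F'_nt = 1.3 F_nt − (F_nt / φF_nv) f_rv = 1.3·780 − (780/(0.75·469))·208 = 552.8 MPa, capped at F_nt → F'_nt = 552.8 MPa.
R_n = F'_nt · A_b · n = 552.8 × 314.2 × 6 / 1000 = 1042 kN.
Design strength φR_n = 0.75 × 1042 = 782 kN.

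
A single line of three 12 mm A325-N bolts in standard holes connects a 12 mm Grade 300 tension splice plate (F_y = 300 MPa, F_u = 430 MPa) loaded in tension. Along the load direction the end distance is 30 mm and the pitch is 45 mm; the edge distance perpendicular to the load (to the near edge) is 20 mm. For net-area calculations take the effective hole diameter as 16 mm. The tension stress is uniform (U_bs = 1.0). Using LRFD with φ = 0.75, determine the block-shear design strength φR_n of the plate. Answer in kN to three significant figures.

232 kN

Shear plane L_v = 30 + 2·45 = 120 mm; A_gv = 120 × 12 = 1440 mm².
A_nv = (120 − 2.5·16) × 12 = 960 mm².
A_nt = (20 − 0.5·16) × 12 = 144 mm².
0.6 F_u A_nv = 247.7 kN; 0.6 F_y A_gv = 259.2 kN → shear rupture governs the shear term.
R_n = 247.7 + 1.0 × 430 × 144 / 1000 = 309.6 kN.
Design strength φR_n = 0.75 × 309.6 = 232 kN.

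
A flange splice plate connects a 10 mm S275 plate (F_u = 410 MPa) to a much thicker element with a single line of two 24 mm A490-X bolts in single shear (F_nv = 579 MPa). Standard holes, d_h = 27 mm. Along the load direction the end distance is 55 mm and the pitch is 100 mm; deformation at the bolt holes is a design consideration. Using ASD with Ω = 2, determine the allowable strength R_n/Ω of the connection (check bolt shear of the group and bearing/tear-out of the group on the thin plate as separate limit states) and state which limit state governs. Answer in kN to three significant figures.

Bolt shear: A_b = π·24²/4 = 452.4 mm²; R_n = 579 × 452.4 × 2 × 1 / 1000 = 523.9 kN → 523.9 / 2 = 262 kN.
Bearing (1.2 l_c t F_u ≤ 2.4 d t F_u): upper limit = 2.4·24·10·410 / 1000 = 236.2 kN.
  Edge l_c = 55 − 27/2 = 41.5 → r_n = 204.2 kN; interior l_c = 100 − 27 = 73 → r_n = 236.2 kN.
  R_n,bearing = 1·204.2 + 1·236.2 = 440.3 kN → 440.3 / 2 = 220 kN.
Bearing governs: 220 kN.

220 kN (bearing governs)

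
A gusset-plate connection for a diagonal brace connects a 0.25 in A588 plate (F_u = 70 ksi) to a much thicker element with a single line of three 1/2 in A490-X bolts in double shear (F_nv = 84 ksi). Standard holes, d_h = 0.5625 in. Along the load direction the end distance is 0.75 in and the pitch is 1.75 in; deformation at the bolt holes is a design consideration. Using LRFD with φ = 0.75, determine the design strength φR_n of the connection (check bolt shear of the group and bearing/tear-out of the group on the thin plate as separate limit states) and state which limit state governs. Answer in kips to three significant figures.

Bolt shear: A_b = π·0.5²/4 = 0.1963 in²; R_n = 84 × 0.1963 × 3 × 2 = 98.96 kips → 0.75 × 98.96 = 74.2 kips.
Bearing (1.2 l_c t F_u ≤ 2.4 d t F_u): upper limit = 2.4·0.5·0.25·70 = 21 kips.
  Edge l_c = 0.75 − 0.5625/2 = 0.4688 → r_n = 9.844 kips; interior l_c = 1.75 − 0.5625 = 1.188 → r_n = 21 kips.
  R_n,bearing = 1·9.844 + 2·21 = 51.84 kips → 0.75 × 51.84 = 38.9 kips.
Bearing governs: 38.9 kips.

38.9 kips (bearing governs)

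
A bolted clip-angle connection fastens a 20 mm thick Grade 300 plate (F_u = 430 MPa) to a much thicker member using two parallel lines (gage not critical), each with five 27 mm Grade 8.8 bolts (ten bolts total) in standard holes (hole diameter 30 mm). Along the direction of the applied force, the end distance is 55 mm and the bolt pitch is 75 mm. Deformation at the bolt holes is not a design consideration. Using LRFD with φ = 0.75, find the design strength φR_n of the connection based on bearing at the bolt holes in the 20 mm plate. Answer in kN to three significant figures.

Per bolt r_n = 1.5 l_c t F_u ≤ 3.0 d t F_u; upper limit = 3.0 × 27 × 20 × 430 / 1000 = 696.6 kN.
Edge bolt: l_c = 55 − 30/2 = 40 mm → 1.5 × 40 × 20 × 430 / 1000 = 516 → r_n = 516 kN.
Interior bolts: l_c = 75 − 30 = 45 mm → 1.5 × 45 × 20 × 430 / 1000 = 580.5 → r_n = 580.5 kN.
R_n = 2 × 516 + 8 × 580.5 = 5676 kN.
Design strength φR_n = 0.75 × 5676 = 4260 kN.

4260 kN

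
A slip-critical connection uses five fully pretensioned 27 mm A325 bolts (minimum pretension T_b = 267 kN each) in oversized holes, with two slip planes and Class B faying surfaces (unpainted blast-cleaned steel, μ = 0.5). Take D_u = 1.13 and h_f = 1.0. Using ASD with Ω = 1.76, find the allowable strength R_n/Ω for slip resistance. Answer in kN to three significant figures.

R_n = μ · D_u · h_f · T_b · n_s · n_b = 0.5 × 1.13 × 1.0 × 267 × 2 × 5 = 1509 kN.
Allowable strength R_n/Ω = 1509 / 1.76 = 857 kN.

857 kN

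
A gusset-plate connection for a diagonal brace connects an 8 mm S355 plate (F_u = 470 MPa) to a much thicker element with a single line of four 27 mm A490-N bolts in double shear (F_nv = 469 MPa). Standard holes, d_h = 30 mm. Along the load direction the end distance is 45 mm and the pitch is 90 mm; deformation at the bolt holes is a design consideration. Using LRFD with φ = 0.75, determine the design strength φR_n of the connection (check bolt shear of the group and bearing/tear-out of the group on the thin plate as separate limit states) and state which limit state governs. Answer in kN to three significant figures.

650 kN (bearing governs)

Bolt shear: A_b = π·27²/4 = 572.6 mm²; R_n = 469 × 572.6 × 4 × 2 / 1000 = 2148 kN → 0.75 × 2148 = 1610 kN.
Bearing (1.2 l_c t F_u ≤ 2.4 d t F_u): upper limit = 2.4·27·8·470 / 1000 = 243.6 kN.
  Edge l_c = 45 − 30/2 = 30 → r_n = 135.4 kN; interior l_c = 90 − 30 = 60 → r_n = 243.6 kN.
  R_n,bearing = 1·135.4 + 3·243.6 = 866.3 kN → 0.75 × 866.3 = 650 kN.
Bearing governs: 650 kN.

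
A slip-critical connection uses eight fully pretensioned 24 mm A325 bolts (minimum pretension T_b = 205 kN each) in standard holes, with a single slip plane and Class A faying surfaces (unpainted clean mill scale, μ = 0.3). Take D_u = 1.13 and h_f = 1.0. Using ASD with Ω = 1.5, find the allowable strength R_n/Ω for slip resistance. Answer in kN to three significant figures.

R_n = μ · D_u · h_f · T_b · n_s · n_b = 0.3 × 1.13 × 1.0 × 205 × 1 × 8 = 556 kN.
Allowable strength R_n/Ω = 556 / 1.5 = 371 kN.

371 kN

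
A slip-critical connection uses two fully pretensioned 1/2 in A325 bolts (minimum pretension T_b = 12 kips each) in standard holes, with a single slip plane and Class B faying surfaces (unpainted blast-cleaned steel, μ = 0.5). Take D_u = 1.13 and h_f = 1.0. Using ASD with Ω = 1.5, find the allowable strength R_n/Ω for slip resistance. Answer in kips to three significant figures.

R_n = μ · D_u · h_f · T_b · n_s · n_b = 0.5 × 1.13 × 1.0 × 12 × 1 × 2 = 13.56 kips.
Allowable strength R_n/Ω = 13.56 / 1.5 = 9.04 kips.

9.04 kips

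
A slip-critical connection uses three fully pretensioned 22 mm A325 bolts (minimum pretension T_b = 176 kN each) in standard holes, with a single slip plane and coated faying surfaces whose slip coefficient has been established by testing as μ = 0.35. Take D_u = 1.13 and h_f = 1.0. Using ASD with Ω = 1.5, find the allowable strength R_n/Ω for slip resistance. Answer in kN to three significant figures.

139 kN

R_n = μ · D_u · h_f · T_b · n_s · n_b = 0.35 × 1.13 × 1.0 × 176 × 1 × 3 = 208.8 kN.
Allowable strength R_n/Ω = 208.8 / 1.5 = 139 kN.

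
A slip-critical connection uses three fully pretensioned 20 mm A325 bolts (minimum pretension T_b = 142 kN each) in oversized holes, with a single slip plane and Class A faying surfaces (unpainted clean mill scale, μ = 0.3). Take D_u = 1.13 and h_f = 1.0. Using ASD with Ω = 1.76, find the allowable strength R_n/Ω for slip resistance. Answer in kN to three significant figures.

R_n = μ · D_u · h_f · T_b · n_s · n_b = 0.3 × 1.13 × 1.0 × 142 × 1 × 3 = 144.4 kN.
Allowable strength R_n/Ω = 144.4 / 1.76 = 82.1 kN.

82.1 kN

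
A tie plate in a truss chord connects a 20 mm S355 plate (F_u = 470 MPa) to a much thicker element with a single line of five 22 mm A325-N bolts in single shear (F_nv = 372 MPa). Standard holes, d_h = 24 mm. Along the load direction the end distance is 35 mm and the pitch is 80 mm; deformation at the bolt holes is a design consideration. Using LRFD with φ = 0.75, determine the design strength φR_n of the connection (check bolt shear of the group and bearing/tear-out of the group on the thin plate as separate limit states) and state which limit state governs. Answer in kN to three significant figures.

Bolt shear: A_b = π·22²/4 = 380.1 mm²; R_n = 372 × 380.1 × 5 × 1 / 1000 = 707 kN → 0.75 × 707 = 530 kN.
Bearing (1.2 l_c t F_u ≤ 2.4 d t F_u): upper limit = 2.4·22·20·470 / 1000 = 496.3 kN.
  Edge l_c = 35 − 24/2 = 23 → r_n = 259.4 kN; interior l_c = 80 − 24 = 56 → r_n = 496.3 kN.
  R_n,bearing = 1·259.4 + 4·496.3 = 2245 kN → 0.75 × 2245 = 1680 kN.
Bolt shear governs: 530 kN.

530 kN (bolt shear governs)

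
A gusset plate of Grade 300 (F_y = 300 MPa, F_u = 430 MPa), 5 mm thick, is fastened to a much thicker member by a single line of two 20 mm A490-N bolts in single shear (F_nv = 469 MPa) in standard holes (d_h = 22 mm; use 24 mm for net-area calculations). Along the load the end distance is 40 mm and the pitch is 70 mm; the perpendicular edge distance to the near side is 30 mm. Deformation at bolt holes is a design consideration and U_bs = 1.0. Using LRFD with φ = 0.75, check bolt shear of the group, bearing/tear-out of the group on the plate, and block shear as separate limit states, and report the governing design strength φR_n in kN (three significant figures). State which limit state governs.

101 kN (block shear governs)

Bolt shear: A_b = π·20²/4 = 314.2 mm²; R_n = 469 × 314.2 × 2 × 1 / 1000 = 294.7 kN → 0.75 × 294.7 = 221 kN.
Bearing: edge l_c = 29, r_n = 74.82 kN; interior l_c = 48, r_n = 103.2 kN; R_n = 74.82 + 1·103.2 = 178 kN → 134 kN.
Block shear: A_gv = 550, A_nv = 370, A_nt = 90 mm²; R_n = min(0.6F_uA_nv, 0.6F_yA_gv) + U_bs·F_u·A_nt = 134.2 kN → 101 kN.
Block shear governs: 101 kN.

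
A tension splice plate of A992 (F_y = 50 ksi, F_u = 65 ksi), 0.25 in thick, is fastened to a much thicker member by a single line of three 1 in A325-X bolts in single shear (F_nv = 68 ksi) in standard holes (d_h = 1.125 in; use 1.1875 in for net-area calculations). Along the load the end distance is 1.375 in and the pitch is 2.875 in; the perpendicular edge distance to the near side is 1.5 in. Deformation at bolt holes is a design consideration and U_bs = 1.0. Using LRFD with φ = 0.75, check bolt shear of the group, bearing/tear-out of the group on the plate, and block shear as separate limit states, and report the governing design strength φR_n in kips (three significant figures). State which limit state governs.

41.4 kips (block shear governs)

Bolt shear: A_b = π·1²/4 = 0.7854 in²; R_n = 68 × 0.7854 × 3 × 1 = 160.2 kips → 0.75 × 160.2 = 120 kips.
Bearing: edge l_c = 0.8125, r_n = 15.84 kips; interior l_c = 1.75, r_n = 34.12 kips; R_n = 15.84 + 2·34.12 = 84.09 kips → 63.1 kips.
Block shear: A_gv = 1.781, A_nv = 1.039, A_nt = 0.2266 in²; R_n = min(0.6F_uA_nv, 0.6F_yA_gv) + U_bs·F_u·A_nt = 55.25 kips → 41.4 kips.
Block shear governs: 41.4 kips.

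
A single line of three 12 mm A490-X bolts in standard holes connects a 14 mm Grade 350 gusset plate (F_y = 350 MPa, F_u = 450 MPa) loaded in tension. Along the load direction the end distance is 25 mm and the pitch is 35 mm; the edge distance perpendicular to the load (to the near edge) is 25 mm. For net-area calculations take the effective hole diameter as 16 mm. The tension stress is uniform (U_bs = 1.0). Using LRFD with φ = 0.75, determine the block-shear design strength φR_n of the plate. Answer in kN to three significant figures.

236 kN

Shear plane L_v = 25 + 2·35 = 95 mm; A_gv = 95 × 14 = 1330 mm².
A_nv = (95 − 2.5·16) × 14 = 770 mm².
A_nt = (25 − 0.5·16) × 14 = 238 mm².
0.6 F_u A_nv = 207.9 kN; 0.6 F_y A_gv = 279.3 kN → shear rupture governs the shear term.
R_n = 207.9 + 1.0 × 450 × 238 / 1000 = 315 kN.
Design strength φR_n = 0.75 × 315 = 236 kN.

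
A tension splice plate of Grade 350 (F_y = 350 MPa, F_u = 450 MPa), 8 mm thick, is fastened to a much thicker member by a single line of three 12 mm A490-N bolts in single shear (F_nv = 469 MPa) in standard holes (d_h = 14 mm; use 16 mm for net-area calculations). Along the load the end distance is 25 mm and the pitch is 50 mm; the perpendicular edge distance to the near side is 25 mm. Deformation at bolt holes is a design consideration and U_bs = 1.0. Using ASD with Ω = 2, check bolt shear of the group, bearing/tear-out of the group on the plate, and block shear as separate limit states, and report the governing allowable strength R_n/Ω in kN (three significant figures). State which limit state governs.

Bolt shear: A_b = π·12²/4 = 113.1 mm²; R_n = 469 × 113.1 × 3 × 1 / 1000 = 159.1 kN → 159.1 / 2 = 79.6 kN.
Bearing: edge l_c = 18, r_n = 77.76 kN; interior l_c = 36, r_n = 103.7 kN; R_n = 77.76 + 2·103.7 = 285.1 kN → 143 kN.
Block shear: A_gv = 1000, A_nv = 680, A_nt = 136 mm²; R_n = min(0.6F_uA_nv, 0.6F_yA_gv) + U_bs·F_u·A_nt = 244.8 kN → 122 kN.
Bolt shear governs: 79.6 kN.

79.6 kN (bolt shear governs)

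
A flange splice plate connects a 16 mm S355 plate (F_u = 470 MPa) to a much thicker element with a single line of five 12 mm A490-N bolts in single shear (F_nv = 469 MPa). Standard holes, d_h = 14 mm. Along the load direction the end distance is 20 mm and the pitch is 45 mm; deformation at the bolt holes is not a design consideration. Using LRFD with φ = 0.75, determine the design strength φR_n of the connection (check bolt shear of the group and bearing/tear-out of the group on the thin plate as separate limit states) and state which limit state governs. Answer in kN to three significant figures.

199 kN (bolt shear governs)

Bolt shear: A_b = π·12²/4 = 113.1 mm²; R_n = 469 × 113.1 × 5 × 1 / 1000 = 265.2 kN → 0.75 × 265.2 = 199 kN.
Bearing (1.5 l_c t F_u ≤ 3.0 d t F_u): upper limit = 3.0·12·16·470 / 1000 = 270.7 kN.
  Edge l_c = 20 − 14/2 = 13 → r_n = 146.6 kN; interior l_c = 45 − 14 = 31 → r_n = 270.7 kN.
  R_n,bearing = 1·146.6 + 4·270.7 = 1230 kN → 0.75 × 1230 = 922 kN.
Bolt shear governs: 199 kN.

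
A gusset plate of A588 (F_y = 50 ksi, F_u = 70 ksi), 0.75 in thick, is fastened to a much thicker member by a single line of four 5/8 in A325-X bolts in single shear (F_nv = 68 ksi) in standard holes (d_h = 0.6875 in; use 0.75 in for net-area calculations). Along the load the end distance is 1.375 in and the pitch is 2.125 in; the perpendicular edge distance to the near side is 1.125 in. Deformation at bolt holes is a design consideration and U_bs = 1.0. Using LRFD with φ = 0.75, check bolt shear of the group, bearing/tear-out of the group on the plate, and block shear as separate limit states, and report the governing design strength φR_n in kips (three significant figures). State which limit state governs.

Bolt shear: A_b = π·0.625²/4 = 0.3068 in²; R_n = 68 × 0.3068 × 4 × 1 = 83.45 kips → 0.75 × 83.45 = 62.6 kips.
Bearing: edge l_c = 1.031, r_n = 64.97 kips; interior l_c = 1.438, r_n = 78.75 kips; R_n = 64.97 + 3·78.75 = 301.2 kips → 226 kips.
Block shear: A_gv = 5.812, A_nv = 3.844, A_nt = 0.5625 in²; R_n = min(0.6F_uA_nv, 0.6F_yA_gv) + U_bs·F_u·A_nt = 200.8 kips → 151 kips.
Bolt shear governs: 62.6 kips.

62.6 kips (bolt shear governs)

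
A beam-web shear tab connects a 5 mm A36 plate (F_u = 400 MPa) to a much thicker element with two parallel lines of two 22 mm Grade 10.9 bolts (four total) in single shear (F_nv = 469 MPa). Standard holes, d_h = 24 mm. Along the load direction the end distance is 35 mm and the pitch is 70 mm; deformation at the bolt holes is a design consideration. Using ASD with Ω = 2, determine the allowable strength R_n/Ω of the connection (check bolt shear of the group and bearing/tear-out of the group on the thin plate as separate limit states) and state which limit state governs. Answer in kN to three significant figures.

161 kN (bearing governs)

Bolt shear: A_b = π·22²/4 = 380.1 mm²; R_n = 469 × 380.1 × 4 × 1 / 1000 = 713.1 kN → 713.1 / 2 = 357 kN.
Bearing (1.2 l_c t F_u ≤ 2.4 d t F_u): upper limit = 2.4·22·5·400 / 1000 = 105.6 kN.
  Edge l_c = 35 − 24/2 = 23 → r_n = 55.2 kN; interior l_c = 70 − 24 = 46 → r_n = 105.6 kN.
  R_n,bearing = 2·55.2 + 2·105.6 = 321.6 kN → 321.6 / 2 = 161 kN.
Bearing governs: 161 kN.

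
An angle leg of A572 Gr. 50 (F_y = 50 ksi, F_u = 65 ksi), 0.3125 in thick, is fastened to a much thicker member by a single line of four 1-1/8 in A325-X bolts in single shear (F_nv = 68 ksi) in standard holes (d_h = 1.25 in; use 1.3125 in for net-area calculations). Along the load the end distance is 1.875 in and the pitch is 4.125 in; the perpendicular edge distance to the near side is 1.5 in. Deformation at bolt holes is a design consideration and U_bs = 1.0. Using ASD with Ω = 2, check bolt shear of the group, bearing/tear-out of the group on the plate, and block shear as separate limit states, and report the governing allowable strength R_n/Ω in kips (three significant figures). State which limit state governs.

Bolt shear: A_b = π·1.125²/4 = 0.994 in²; R_n = 68 × 0.994 × 4 × 1 = 270.4 kips → 270.4 / 2 = 135 kips.
Bearing: edge l_c = 1.25, r_n = 30.47 kips; interior l_c = 2.875, r_n = 54.84 kips; R_n = 30.47 + 3·54.84 = 195 kips → 97.5 kips.
Block shear: A_gv = 4.453, A_nv = 3.018, A_nt = 0.2637 in²; R_n = min(0.6F_uA_nv, 0.6F_yA_gv) + U_bs·F_u·A_nt = 134.8 kips → 67.4 kips.
Block shear governs: 67.4 kips.

67.4 kips (block shear governs)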